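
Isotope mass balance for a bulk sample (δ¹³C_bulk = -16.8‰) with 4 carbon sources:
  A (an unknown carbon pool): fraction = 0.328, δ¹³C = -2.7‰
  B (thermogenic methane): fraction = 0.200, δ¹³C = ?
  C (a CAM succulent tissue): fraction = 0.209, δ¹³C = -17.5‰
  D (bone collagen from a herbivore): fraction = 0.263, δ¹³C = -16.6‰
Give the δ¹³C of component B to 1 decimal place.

-39.5‰

Isotope mass balance: δ_bulk = Σ fᵢ·δᵢ.
-16.8 = 0.328×(-2.7) + 0.200×δ_B + 0.209×(-17.5) + 0.263×(-16.6)
0.200·δ_B = -16.8 − (-8.909) = -7.891
δ_B = -7.891 / 0.200 = -39.46‰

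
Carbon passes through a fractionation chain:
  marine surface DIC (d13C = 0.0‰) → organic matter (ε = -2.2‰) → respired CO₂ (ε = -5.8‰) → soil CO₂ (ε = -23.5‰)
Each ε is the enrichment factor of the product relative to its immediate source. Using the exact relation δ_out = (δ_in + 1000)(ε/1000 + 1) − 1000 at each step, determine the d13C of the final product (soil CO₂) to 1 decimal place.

-31.3‰

step 1: δ = (-0.00 + 1000)·(-2.2/1000 + 1) − 1000 = -2.20‰
step 2: δ = (-2.20 + 1000)·(-5.8/1000 + 1) − 1000 = -7.99‰
step 3: δ = (-7.99 + 1000)·(-23.5/1000 + 1) − 1000 = -31.30‰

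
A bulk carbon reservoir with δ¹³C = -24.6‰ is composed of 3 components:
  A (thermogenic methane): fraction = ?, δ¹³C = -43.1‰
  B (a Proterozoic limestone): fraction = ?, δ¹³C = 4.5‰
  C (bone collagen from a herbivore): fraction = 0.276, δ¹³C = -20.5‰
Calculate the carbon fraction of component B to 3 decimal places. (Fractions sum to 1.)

Let f_B and f_A be the unknown fractions; fractions sum to 1 so f_B + f_A = 0.724.
Mass balance: Σ fᵢ·δᵢ = δ_bulk ⇒ f_B·(4.5) + f_A·(-43.1) = -24.6 − (-5.658) = -18.942
Substitute f_A = 0.724 − f_B:
f_B·(4.5 − -43.1) = -18.942 − 0.724×(-43.1) = 12.262
f_B = 12.262 / 47.6 = 0.2576

0.258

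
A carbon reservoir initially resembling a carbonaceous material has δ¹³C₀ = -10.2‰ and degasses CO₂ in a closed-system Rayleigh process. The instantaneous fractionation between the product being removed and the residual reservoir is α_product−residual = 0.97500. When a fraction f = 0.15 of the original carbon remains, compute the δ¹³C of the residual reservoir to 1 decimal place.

37.9‰

Rayleigh residual: δ_res = (δ₀ + 1000)·f^(α−1) − 1000
α − 1 = -0.02500
f^(α−1) = 0.15^(-0.02500) = 1.048571
δ_res = (-10.2 + 1000) × 1.048571 − 1000 = 1037.875 − 1000 = 37.88‰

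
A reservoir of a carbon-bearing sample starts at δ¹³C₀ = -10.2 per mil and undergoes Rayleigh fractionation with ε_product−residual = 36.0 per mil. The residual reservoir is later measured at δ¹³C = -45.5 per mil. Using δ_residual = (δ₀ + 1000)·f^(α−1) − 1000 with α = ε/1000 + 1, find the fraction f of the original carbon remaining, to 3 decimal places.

α − 1 = ε/1000 = 0.0360
(δ_res + 1000)/(δ₀ + 1000) = (-45.5 + 1000)/(-10.2 + 1000) = 954.5/989.8 = 0.964336
f = 0.964336^(1/0.0360) = exp(ln(0.964336)/0.0360) = exp(-0.03632/0.0360)
f = exp(-1.0088) = 0.3647

0.365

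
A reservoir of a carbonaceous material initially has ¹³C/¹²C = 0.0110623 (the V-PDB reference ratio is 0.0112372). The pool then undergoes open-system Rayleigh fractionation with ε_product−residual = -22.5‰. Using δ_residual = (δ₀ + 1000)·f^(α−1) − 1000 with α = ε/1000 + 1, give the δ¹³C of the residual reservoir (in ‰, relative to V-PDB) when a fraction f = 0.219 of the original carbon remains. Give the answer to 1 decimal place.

18.7‰

δ₀ = (0.0110623/0.0112372 − 1)×1000 = (0.984436 − 1)×1000 = -15.564‰
α − 1 = ε/1000 = -0.0225
f^(α−1) = 0.219^(-0.0225) = 1.034761
δ_res = (-15.564 + 1000) × 1.034761 − 1000 = 1018.655 − 1000 = 18.66‰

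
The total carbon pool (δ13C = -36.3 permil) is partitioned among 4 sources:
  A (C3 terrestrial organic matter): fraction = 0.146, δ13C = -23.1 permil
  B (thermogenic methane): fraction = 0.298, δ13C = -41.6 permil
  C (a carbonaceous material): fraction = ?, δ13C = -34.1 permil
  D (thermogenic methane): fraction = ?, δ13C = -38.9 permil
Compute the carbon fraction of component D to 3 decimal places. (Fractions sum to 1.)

0.327

Let f_D and f_C be the unknown fractions; fractions sum to 1 so f_D + f_C = 0.556.
Mass balance: Σ fᵢ·δᵢ = δ_bulk ⇒ f_D·(-38.9) + f_C·(-34.1) = -36.3 − (-15.769) = -20.531
Substitute f_C = 0.556 − f_D:
f_D·(-38.9 − -34.1) = -20.531 − 0.556×(-34.1) = -1.571
f_D = -1.571 / -4.8 = 0.3273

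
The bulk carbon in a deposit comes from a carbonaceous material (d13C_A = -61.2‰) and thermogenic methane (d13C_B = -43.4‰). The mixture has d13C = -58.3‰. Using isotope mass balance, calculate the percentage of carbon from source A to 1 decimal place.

83.7%

δ_mix = f_A·δ_A + (1 − f_A)·δ_B  ⇒  f_A = (δ_mix − δ_B)/(δ_A − δ_B)
f_A = (-58.3 − (-43.4)) / (-61.2 − (-43.4))
f_A = -14.9 / -17.8 = 0.8371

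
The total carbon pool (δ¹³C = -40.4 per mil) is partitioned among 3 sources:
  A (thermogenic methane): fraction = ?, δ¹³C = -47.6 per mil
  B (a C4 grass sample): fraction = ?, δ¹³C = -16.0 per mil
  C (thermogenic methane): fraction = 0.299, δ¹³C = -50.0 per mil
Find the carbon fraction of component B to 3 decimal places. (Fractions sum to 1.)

Let f_B and f_A be the unknown fractions; fractions sum to 1 so f_B + f_A = 0.701.
Mass balance: Σ fᵢ·δᵢ = δ_bulk ⇒ f_B·(-16.0) + f_A·(-47.6) = -40.4 − (-14.950) = -25.450
Substitute f_A = 0.701 − f_B:
f_B·(-16.0 − -47.6) = -25.450 − 0.701×(-47.6) = 7.918
f_B = 7.918 / 31.6 = 0.2506

0.251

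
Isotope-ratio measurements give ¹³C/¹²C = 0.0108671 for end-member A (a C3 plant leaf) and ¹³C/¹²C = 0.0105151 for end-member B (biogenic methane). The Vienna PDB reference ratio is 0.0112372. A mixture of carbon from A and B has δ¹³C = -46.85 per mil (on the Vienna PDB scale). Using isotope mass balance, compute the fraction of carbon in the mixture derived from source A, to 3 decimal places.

δ_A = (0.0108671/0.0112372 − 1)×1000 = (0.967065 − 1)×1000 = -32.935 per mil
δ_B = (0.0105151/0.0112372 − 1)×1000 = (0.935740 − 1)×1000 = -64.260 per mil
f_A = (δ_mix − δ_B)/(δ_A − δ_B) = (-46.85 − (-64.260))/(-32.935 − (-64.260))
f_A = 17.410 / 31.325 = 0.5558

0.556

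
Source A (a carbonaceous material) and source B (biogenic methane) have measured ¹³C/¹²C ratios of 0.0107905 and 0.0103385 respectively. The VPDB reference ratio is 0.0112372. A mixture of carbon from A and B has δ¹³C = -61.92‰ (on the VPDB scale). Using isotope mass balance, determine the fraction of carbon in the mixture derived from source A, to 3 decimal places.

0.449

δ_A = (0.0107905/0.0112372 − 1)×1000 = (0.960248 − 1)×1000 = -39.752‰
δ_B = (0.0103385/0.0112372 − 1)×1000 = (0.920025 − 1)×1000 = -79.975‰
f_A = (δ_mix − δ_B)/(δ_A − δ_B) = (-61.92 − (-79.975))/(-39.752 − (-79.975))
f_A = 18.055 / 40.224 = 0.4489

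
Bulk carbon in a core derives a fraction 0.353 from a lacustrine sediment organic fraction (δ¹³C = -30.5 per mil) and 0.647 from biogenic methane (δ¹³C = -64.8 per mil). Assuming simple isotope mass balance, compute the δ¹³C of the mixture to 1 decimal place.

δ_mix = f_A·δ_A + f_B·δ_B
δ_mix = 0.353 × (-30.5) + 0.647 × (-64.8)
δ_mix = -10.77 + -41.93 = -52.69 per mil

-52.7 per mil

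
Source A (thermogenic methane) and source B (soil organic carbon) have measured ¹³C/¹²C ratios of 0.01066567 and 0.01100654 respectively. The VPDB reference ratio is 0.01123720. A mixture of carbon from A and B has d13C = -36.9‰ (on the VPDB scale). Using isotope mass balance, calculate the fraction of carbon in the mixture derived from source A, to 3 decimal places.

0.540

δ_A = (0.01066567/0.01123720 − 1)×1000 = (0.949139 − 1)×1000 = -50.861‰
δ_B = (0.01100654/0.01123720 − 1)×1000 = (0.979474 − 1)×1000 = -20.526‰
f_A = (δ_mix − δ_B)/(δ_A − δ_B) = (-36.9 − (-20.526))/(-50.861 − (-20.526))
f_A = -16.374 / -30.334 = 0.5398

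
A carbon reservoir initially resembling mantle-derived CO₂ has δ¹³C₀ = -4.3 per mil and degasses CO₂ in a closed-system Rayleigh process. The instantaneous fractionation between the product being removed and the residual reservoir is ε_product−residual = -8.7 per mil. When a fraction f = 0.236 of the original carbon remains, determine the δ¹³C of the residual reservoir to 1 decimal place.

Rayleigh residual: δ_res = (δ₀ + 1000)·f^(α−1) − 1000
α = ε/1000 + 1 = 0.99130, so α − 1 = -0.00870
f^(α−1) = 0.236^(-0.00870) = 1.012641
δ_res = (-4.3 + 1000) × 1.012641 − 1000 = 1008.287 − 1000 = 8.29 per mil

8.3 per mil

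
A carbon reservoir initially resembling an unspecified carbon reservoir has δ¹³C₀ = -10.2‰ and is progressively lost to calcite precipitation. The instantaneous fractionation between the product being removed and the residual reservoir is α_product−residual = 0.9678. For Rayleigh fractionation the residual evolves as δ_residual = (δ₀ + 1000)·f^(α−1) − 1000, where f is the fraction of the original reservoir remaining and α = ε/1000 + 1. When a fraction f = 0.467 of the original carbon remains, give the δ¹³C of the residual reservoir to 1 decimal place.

14.4‰

Rayleigh residual: δ_res = (δ₀ + 1000)·f^(α−1) − 1000
α − 1 = -0.03220
f^(α−1) = 0.467^(-0.03220) = 1.024821
δ_res = (-10.2 + 1000) × 1.024821 − 1000 = 1014.368 − 1000 = 14.37‰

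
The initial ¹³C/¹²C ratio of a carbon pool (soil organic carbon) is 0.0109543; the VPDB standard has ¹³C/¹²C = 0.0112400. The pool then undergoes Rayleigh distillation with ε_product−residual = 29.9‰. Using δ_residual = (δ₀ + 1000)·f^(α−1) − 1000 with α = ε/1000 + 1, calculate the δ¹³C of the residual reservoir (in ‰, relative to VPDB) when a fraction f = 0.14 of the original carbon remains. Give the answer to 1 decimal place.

δ₀ = (0.0109543/0.0112400 − 1)×1000 = (0.974582 − 1)×1000 = -25.418‰
α − 1 = ε/1000 = 0.0299
f^(α−1) = 0.14^(0.0299) = 0.942908
δ_res = (-25.418 + 1000) × 0.942908 − 1000 = 918.941 − 1000 = -81.06‰

-81.1‰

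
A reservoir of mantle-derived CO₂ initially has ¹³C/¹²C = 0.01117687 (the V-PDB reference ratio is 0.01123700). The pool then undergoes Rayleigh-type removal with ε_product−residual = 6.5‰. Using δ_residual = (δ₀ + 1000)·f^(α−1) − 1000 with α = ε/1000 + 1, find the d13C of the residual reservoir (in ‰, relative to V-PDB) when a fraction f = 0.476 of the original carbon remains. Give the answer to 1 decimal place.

δ₀ = (0.01117687/0.01123700 − 1)×1000 = (0.994649 − 1)×1000 = -5.351‰
α − 1 = ε/1000 = 0.0065
f^(α−1) = 0.476^(0.0065) = 0.995186
δ_res = (-5.351 + 1000) × 0.995186 − 1000 = 989.861 − 1000 = -10.14‰

-10.1‰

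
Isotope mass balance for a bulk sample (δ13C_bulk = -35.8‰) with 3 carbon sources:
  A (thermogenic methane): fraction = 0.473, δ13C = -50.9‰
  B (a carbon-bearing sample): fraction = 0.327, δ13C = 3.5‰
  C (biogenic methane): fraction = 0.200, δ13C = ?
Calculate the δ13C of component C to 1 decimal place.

Isotope mass balance: δ_bulk = Σ fᵢ·δᵢ.
-35.8 = 0.473×(-50.9) + 0.327×(3.5) + 0.200×δ_C
0.200·δ_C = -35.8 − (-22.931) = -12.869
δ_C = -12.869 / 0.200 = -64.34‰

-64.3‰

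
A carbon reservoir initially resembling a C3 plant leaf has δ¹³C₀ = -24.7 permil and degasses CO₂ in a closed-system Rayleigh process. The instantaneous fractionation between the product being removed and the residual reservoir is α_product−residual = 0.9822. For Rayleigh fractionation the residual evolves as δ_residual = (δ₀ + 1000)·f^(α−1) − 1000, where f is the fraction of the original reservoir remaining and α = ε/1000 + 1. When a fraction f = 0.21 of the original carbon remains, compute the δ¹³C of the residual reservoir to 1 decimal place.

Rayleigh residual: δ_res = (δ₀ + 1000)·f^(α−1) − 1000
α − 1 = -0.01780
f^(α−1) = 0.21^(-0.01780) = 1.028169
δ_res = (-24.7 + 1000) × 1.028169 − 1000 = 1002.773 − 1000 = 2.77 permil

2.8 permil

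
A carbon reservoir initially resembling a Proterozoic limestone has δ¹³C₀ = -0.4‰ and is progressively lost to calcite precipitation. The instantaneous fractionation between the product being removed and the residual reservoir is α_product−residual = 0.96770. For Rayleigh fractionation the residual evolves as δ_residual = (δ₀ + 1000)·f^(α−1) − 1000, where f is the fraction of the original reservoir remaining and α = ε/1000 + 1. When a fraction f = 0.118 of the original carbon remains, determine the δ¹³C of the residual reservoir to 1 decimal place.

Rayleigh residual: δ_res = (δ₀ + 1000)·f^(α−1) − 1000
α − 1 = -0.03230
f^(α−1) = 0.118^(-0.03230) = 1.071466
δ_res = (-0.4 + 1000) × 1.071466 − 1000 = 1071.037 − 1000 = 71.04‰

71.0‰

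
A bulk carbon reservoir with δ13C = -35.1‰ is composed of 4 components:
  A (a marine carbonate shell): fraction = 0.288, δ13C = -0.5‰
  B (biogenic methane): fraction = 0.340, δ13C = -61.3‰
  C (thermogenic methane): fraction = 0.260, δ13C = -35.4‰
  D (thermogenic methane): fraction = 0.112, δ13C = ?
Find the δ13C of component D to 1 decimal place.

Isotope mass balance: δ_bulk = Σ fᵢ·δᵢ.
-35.1 = 0.288×(-0.5) + 0.340×(-61.3) + 0.260×(-35.4) + 0.112×δ_D
0.112·δ_D = -35.1 − (-30.190) = -4.910
δ_D = -4.910 / 0.112 = -43.84‰

-43.8‰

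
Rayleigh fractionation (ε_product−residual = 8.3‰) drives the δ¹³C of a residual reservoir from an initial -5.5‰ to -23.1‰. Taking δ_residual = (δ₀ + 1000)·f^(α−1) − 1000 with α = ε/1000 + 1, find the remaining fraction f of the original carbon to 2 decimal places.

0.12

α − 1 = ε/1000 = 0.0083
(δ_res + 1000)/(δ₀ + 1000) = (-23.1 + 1000)/(-5.5 + 1000) = 976.9/994.5 = 0.982303
f = 0.982303^(1/0.0083) = exp(ln(0.982303)/0.0083) = exp(-0.01786/0.0083)
f = exp(-2.1513) = 0.1163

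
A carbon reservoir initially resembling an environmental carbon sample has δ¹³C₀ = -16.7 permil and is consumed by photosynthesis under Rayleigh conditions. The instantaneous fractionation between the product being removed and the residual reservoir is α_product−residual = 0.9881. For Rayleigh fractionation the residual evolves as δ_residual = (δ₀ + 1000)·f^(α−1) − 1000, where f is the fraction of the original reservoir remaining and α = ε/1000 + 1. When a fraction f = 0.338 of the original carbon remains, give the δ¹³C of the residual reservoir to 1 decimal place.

Rayleigh residual: δ_res = (δ₀ + 1000)·f^(α−1) − 1000
α − 1 = -0.01190
f^(α−1) = 0.338^(-0.01190) = 1.012992
δ_res = (-16.7 + 1000) × 1.012992 − 1000 = 996.075 − 1000 = -3.93 permil

-3.9 permil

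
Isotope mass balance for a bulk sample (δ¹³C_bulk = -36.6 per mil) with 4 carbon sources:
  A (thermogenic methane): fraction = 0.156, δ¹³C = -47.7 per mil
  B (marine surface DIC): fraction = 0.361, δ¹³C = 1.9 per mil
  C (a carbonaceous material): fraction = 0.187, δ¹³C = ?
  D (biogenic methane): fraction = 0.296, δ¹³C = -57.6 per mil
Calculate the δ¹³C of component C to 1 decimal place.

-68.4 per mil

Isotope mass balance: δ_bulk = Σ fᵢ·δᵢ.
-36.6 = 0.156×(-47.7) + 0.361×(1.9) + 0.187×δ_C + 0.296×(-57.6)
0.187·δ_C = -36.6 − (-23.805) = -12.795
δ_C = -12.795 / 0.187 = -68.42 per mil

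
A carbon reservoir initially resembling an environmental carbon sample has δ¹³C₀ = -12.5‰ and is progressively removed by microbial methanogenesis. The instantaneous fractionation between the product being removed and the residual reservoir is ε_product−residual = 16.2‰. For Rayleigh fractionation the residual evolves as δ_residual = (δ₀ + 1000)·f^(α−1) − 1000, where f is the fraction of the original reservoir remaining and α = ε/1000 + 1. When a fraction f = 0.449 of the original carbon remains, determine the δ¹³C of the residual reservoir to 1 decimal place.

-25.2‰

Rayleigh residual: δ_res = (δ₀ + 1000)·f^(α−1) − 1000
α = ε/1000 + 1 = 1.01620, so α − 1 = 0.01620
f^(α−1) = 0.449^(0.01620) = 0.987112
δ_res = (-12.5 + 1000) × 0.987112 − 1000 = 974.773 − 1000 = -25.23‰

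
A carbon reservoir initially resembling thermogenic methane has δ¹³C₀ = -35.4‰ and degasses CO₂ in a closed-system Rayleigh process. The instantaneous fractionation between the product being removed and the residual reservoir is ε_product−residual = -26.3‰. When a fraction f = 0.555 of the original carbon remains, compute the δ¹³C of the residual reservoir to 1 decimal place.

Rayleigh residual: δ_res = (δ₀ + 1000)·f^(α−1) − 1000
α = ε/1000 + 1 = 0.97370, so α − 1 = -0.02630
f^(α−1) = 0.555^(-0.02630) = 1.015606
δ_res = (-35.4 + 1000) × 1.015606 − 1000 = 979.653 − 1000 = -20.35‰

-20.3‰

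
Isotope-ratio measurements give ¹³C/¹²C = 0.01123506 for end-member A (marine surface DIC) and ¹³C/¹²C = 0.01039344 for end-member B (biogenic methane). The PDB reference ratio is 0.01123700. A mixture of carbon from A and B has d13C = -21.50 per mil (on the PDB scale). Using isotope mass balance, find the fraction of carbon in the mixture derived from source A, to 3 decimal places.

0.715

δ_A = (0.01123506/0.01123700 − 1)×1000 = (0.999827 − 1)×1000 = -0.173 per mil
δ_B = (0.01039344/0.01123700 − 1)×1000 = (0.924930 − 1)×1000 = -75.070 per mil
f_A = (δ_mix − δ_B)/(δ_A − δ_B) = (-21.50 − (-75.070))/(-0.173 − (-75.070))
f_A = 53.570 / 74.897 = 0.7152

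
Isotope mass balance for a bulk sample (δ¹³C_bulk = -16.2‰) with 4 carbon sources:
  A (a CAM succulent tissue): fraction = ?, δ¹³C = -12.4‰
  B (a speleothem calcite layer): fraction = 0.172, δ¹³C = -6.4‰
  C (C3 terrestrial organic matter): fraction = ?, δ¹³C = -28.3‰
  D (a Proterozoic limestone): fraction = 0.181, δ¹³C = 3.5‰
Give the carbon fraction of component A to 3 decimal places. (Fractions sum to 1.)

Let f_A and f_C be the unknown fractions; fractions sum to 1 so f_A + f_C = 0.647.
Mass balance: Σ fᵢ·δᵢ = δ_bulk ⇒ f_A·(-12.4) + f_C·(-28.3) = -16.2 − (-0.467) = -15.733
Substitute f_C = 0.647 − f_A:
f_A·(-12.4 − -28.3) = -15.733 − 0.647×(-28.3) = 2.577
f_A = 2.577 / 15.9 = 0.1621

0.162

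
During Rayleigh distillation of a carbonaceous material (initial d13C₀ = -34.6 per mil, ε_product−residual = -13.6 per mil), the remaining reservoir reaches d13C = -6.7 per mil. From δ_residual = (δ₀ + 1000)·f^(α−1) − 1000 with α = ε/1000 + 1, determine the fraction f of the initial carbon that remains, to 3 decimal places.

0.123

α − 1 = ε/1000 = -0.0136
(δ_res + 1000)/(δ₀ + 1000) = (-6.7 + 1000)/(-34.6 + 1000) = 993.3/965.4 = 1.028900
f = 1.028900^(1/-0.0136) = exp(ln(1.028900)/-0.0136) = exp(0.02849/-0.0136)
f = exp(-2.0949) = 0.1231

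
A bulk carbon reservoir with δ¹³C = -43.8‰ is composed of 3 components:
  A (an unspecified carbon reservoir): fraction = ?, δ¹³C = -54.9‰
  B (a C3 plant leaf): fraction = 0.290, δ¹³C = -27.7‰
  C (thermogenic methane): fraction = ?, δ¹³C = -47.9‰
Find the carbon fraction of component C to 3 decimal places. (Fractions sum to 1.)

0.459

Let f_C and f_A be the unknown fractions; fractions sum to 1 so f_C + f_A = 0.710.
Mass balance: Σ fᵢ·δᵢ = δ_bulk ⇒ f_C·(-47.9) + f_A·(-54.9) = -43.8 − (-8.033) = -35.767
Substitute f_A = 0.710 − f_C:
f_C·(-47.9 − -54.9) = -35.767 − 0.710×(-54.9) = 3.212
f_C = 3.212 / 7.0 = 0.4589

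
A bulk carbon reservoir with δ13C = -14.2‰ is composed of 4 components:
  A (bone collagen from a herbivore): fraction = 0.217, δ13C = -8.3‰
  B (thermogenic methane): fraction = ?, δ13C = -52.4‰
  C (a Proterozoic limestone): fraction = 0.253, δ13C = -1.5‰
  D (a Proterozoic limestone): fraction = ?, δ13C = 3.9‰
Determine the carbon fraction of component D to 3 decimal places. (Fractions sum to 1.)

0.280

Let f_D and f_B be the unknown fractions; fractions sum to 1 so f_D + f_B = 0.530.
Mass balance: Σ fᵢ·δᵢ = δ_bulk ⇒ f_D·(3.9) + f_B·(-52.4) = -14.2 − (-2.181) = -12.019
Substitute f_B = 0.530 − f_D:
f_D·(3.9 − -52.4) = -12.019 − 0.530×(-52.4) = 15.753
f_D = 15.753 / 56.3 = 0.2798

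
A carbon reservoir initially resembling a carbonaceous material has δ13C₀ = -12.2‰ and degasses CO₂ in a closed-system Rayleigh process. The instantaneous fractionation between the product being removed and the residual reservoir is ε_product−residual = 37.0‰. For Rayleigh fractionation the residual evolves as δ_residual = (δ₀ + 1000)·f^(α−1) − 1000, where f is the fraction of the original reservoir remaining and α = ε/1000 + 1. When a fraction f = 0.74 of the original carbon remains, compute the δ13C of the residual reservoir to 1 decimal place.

Rayleigh residual: δ_res = (δ₀ + 1000)·f^(α−1) − 1000
α = ε/1000 + 1 = 1.03700, so α − 1 = 0.03700
f^(α−1) = 0.74^(0.03700) = 0.988921
δ_res = (-12.2 + 1000) × 0.988921 − 1000 = 976.856 − 1000 = -23.14‰

-23.1‰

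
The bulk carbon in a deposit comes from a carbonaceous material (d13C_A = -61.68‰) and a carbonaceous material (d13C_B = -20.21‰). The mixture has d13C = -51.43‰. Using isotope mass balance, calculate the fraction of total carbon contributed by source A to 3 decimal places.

0.753

δ_mix = f_A·δ_A + (1 − f_A)·δ_B  ⇒  f_A = (δ_mix − δ_B)/(δ_A − δ_B)
f_A = (-51.43 − (-20.21)) / (-61.68 − (-20.21))
f_A = -31.22 / -41.47 = 0.7528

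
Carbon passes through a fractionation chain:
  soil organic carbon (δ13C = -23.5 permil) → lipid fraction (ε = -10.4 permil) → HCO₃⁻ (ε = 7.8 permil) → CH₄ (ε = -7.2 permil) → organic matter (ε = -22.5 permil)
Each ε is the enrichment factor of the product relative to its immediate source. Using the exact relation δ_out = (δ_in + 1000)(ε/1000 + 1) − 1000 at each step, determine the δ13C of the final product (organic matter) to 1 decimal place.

step 1: δ = (-23.50 + 1000)·(-10.4/1000 + 1) − 1000 = -33.66 permil
step 2: δ = (-33.66 + 1000)·(7.8/1000 + 1) − 1000 = -26.12 permil
step 3: δ = (-26.12 + 1000)·(-7.2/1000 + 1) − 1000 = -33.13 permil
step 4: δ = (-33.13 + 1000)·(-22.5/1000 + 1) − 1000 = -54.88 permil

-54.9 permil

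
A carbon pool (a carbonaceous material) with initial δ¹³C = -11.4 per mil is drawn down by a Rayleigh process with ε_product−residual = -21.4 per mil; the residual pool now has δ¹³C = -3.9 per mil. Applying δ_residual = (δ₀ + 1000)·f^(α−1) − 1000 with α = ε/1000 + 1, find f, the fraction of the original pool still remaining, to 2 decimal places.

α − 1 = ε/1000 = -0.0214
(δ_res + 1000)/(δ₀ + 1000) = (-3.9 + 1000)/(-11.4 + 1000) = 996.1/988.6 = 1.007586
f = 1.007586^(1/-0.0214) = exp(ln(1.007586)/-0.0214) = exp(0.00756/-0.0214)
f = exp(-0.3532) = 0.7025

0.70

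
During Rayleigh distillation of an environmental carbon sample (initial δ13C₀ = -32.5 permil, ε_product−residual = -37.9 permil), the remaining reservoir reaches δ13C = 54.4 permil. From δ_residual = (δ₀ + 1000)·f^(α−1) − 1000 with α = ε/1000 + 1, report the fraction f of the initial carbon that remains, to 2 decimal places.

0.10

α − 1 = ε/1000 = -0.0379
(δ_res + 1000)/(δ₀ + 1000) = (54.4 + 1000)/(-32.5 + 1000) = 1054.4/967.5 = 1.089819
f = 1.089819^(1/-0.0379) = exp(ln(1.089819)/-0.0379) = exp(0.08601/-0.0379)
f = exp(-2.2694) = 0.1034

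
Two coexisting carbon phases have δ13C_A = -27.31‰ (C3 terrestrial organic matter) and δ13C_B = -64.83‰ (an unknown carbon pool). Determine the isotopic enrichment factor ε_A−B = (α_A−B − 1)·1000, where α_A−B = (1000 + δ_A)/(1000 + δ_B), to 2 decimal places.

40.12‰

α_A−B = (1000 + -27.31) / (1000 + -64.83) = 972.69 / 935.17 = 1.040121
ε_A−B = (1.040121 − 1) × 1000 = 40.121‰
(The approximation ε ≈ δ_A − δ_B would give 37.52‰.)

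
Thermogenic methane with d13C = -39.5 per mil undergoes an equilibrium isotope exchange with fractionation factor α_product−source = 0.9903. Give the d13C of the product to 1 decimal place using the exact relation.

-48.8 per mil

δ_product = (δ_source + 1000)·α − 1000
δ_product = (-39.5 + 1000) × 0.9903 − 1000
δ_product = 951.183 − 1000 = -48.82 per mil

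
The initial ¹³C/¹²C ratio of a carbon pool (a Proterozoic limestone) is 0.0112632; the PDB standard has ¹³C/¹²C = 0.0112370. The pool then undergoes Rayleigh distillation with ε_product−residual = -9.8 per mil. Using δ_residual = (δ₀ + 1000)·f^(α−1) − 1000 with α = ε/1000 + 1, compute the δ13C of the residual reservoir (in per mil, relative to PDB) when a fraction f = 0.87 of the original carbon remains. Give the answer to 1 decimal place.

3.7 per mil

δ₀ = (0.0112632/0.0112370 − 1)×1000 = (1.002332 − 1)×1000 = 2.332 per mil
α − 1 = ε/1000 = -0.0098
f^(α−1) = 0.87^(-0.0098) = 1.001366
δ_res = (2.332 + 1000) × 1.001366 − 1000 = 1003.700 − 1000 = 3.70 per mil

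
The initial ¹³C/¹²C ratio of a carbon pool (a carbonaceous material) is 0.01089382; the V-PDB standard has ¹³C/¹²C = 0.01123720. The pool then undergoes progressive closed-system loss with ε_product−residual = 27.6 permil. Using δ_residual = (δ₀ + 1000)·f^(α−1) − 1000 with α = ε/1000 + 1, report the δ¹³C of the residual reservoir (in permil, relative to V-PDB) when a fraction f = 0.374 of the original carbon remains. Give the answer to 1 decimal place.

-56.5 permil

δ₀ = (0.01089382/0.01123720 − 1)×1000 = (0.969443 − 1)×1000 = -30.557 permil
α − 1 = ε/1000 = 0.0276
f^(α−1) = 0.374^(0.0276) = 0.973221
δ_res = (-30.557 + 1000) × 0.973221 − 1000 = 943.481 − 1000 = -56.52 permil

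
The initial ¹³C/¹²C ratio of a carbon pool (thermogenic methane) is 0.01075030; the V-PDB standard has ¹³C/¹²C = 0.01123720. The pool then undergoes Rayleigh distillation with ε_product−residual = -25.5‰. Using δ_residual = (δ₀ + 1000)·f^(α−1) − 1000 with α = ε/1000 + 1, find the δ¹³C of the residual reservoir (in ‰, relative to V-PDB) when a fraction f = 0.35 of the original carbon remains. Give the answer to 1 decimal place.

-17.4‰

δ₀ = (0.01075030/0.01123720 − 1)×1000 = (0.956671 − 1)×1000 = -43.329‰
α − 1 = ε/1000 = -0.0255
f^(α−1) = 0.35^(-0.0255) = 1.027132
δ_res = (-43.329 + 1000) × 1.027132 − 1000 = 982.627 − 1000 = -17.37‰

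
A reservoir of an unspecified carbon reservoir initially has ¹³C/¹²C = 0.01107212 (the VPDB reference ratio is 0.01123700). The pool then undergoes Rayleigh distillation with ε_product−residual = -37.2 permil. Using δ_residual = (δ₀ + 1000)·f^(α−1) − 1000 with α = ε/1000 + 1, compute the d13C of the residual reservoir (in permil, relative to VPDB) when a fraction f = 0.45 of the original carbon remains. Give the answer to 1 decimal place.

15.0 permil

δ₀ = (0.01107212/0.01123700 − 1)×1000 = (0.985327 − 1)×1000 = -14.673 permil
α − 1 = ε/1000 = -0.0372
f^(α−1) = 0.45^(-0.0372) = 1.030150
δ_res = (-14.673 + 1000) × 1.030150 − 1000 = 1015.035 − 1000 = 15.03 permil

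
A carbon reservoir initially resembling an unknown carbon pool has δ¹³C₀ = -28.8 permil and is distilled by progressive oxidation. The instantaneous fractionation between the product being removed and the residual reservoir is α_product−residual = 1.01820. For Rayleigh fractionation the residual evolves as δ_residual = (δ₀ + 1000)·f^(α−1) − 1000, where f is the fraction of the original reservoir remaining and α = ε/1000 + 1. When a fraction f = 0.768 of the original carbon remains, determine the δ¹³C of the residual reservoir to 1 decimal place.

Rayleigh residual: δ_res = (δ₀ + 1000)·f^(α−1) − 1000
α − 1 = 0.01820
f^(α−1) = 0.768^(0.01820) = 0.995207
δ_res = (-28.8 + 1000) × 0.995207 − 1000 = 966.545 − 1000 = -33.45 permil

-33.5 permil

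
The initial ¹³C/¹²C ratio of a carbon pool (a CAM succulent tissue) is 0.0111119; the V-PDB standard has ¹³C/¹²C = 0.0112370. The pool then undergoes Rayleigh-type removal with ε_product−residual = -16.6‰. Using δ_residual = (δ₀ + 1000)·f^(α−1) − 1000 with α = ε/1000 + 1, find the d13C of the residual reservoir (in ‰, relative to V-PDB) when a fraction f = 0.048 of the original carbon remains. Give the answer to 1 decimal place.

δ₀ = (0.0111119/0.0112370 − 1)×1000 = (0.988867 − 1)×1000 = -11.133‰
α − 1 = ε/1000 = -0.0166
f^(α−1) = 0.048^(-0.0166) = 1.051699
δ_res = (-11.133 + 1000) × 1.051699 − 1000 = 1039.990 − 1000 = 39.99‰

40.0‰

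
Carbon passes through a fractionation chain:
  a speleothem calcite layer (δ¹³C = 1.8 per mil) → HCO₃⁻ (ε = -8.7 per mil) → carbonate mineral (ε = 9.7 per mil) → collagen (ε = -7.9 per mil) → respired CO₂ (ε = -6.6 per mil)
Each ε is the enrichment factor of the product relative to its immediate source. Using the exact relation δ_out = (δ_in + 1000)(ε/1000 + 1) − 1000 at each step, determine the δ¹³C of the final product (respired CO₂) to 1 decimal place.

step 1: δ = (1.80 + 1000)·(-8.7/1000 + 1) − 1000 = -6.92 per mil
step 2: δ = (-6.92 + 1000)·(9.7/1000 + 1) − 1000 = 2.72 per mil
step 3: δ = (2.72 + 1000)·(-7.9/1000 + 1) − 1000 = -5.20 per mil
step 4: δ = (-5.20 + 1000)·(-6.6/1000 + 1) − 1000 = -11.77 per mil

-11.8 per mil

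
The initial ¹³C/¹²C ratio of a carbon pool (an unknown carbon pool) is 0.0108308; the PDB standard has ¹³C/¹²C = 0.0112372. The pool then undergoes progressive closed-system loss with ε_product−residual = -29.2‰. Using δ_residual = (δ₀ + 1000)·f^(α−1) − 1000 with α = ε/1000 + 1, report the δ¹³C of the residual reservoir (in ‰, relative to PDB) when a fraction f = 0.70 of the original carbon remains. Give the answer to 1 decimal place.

-26.1‰

δ₀ = (0.0108308/0.0112372 − 1)×1000 = (0.963834 − 1)×1000 = -36.166‰
α − 1 = ε/1000 = -0.0292
f^(α−1) = 0.70^(-0.0292) = 1.010469
δ_res = (-36.166 + 1000) × 1.010469 − 1000 = 973.925 − 1000 = -26.07‰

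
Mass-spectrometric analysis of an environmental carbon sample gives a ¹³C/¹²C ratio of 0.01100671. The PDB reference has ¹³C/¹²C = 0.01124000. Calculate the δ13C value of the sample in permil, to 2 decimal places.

-20.76 permil

δ13C = (R_sample / R_standard − 1) × 1000
R_sample / R_standard = 0.01100671 / 0.01124000 = 0.979245
δ13C = (0.979245 − 1) × 1000 = -20.755 permil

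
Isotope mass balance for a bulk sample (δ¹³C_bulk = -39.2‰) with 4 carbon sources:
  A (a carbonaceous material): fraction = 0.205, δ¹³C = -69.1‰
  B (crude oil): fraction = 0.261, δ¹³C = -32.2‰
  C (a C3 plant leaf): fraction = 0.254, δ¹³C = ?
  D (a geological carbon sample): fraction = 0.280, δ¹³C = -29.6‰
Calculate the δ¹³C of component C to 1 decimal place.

Isotope mass balance: δ_bulk = Σ fᵢ·δᵢ.
-39.2 = 0.205×(-69.1) + 0.261×(-32.2) + 0.254×δ_C + 0.280×(-29.6)
0.254·δ_C = -39.2 − (-30.858) = -8.342
δ_C = -8.342 / 0.254 = -32.84‰

-32.8‰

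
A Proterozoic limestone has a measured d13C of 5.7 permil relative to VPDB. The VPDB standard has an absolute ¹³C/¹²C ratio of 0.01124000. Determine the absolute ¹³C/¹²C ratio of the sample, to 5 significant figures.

R_sample = R_standard × (d13C/1000 + 1)
R_sample = 0.01124000 × (5.7/1000 + 1) = 0.01124000 × 1.005700
R_sample = 0.0113041

0.011304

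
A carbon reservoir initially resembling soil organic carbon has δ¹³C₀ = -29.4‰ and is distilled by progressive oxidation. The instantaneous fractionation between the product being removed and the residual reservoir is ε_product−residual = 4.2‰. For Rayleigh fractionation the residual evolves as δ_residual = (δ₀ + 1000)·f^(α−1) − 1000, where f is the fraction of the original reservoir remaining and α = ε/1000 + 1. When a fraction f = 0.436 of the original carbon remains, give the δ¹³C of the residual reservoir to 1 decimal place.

Rayleigh residual: δ_res = (δ₀ + 1000)·f^(α−1) − 1000
α = ε/1000 + 1 = 1.00420, so α − 1 = 0.00420
f^(α−1) = 0.436^(0.00420) = 0.996520
δ_res = (-29.4 + 1000) × 0.996520 − 1000 = 967.222 − 1000 = -32.78‰

-32.8‰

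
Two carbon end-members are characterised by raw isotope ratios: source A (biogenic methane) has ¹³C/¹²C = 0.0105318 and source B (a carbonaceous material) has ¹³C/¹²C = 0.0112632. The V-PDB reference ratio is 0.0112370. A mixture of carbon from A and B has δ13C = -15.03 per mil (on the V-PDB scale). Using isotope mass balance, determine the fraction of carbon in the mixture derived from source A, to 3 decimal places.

δ_A = (0.0105318/0.0112370 − 1)×1000 = (0.937243 − 1)×1000 = -62.757 per mil
δ_B = (0.0112632/0.0112370 − 1)×1000 = (1.002332 − 1)×1000 = 2.332 per mil
f_A = (δ_mix − δ_B)/(δ_A − δ_B) = (-15.03 − (2.332))/(-62.757 − (2.332))
f_A = -17.362 / -65.089 = 0.2667

0.267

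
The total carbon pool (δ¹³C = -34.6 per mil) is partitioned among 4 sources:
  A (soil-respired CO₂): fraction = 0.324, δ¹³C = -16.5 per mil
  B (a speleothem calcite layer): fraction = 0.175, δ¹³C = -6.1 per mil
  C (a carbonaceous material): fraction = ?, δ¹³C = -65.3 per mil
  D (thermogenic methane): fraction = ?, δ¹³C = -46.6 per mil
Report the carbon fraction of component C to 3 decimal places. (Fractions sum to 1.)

Let f_C and f_D be the unknown fractions; fractions sum to 1 so f_C + f_D = 0.501.
Mass balance: Σ fᵢ·δᵢ = δ_bulk ⇒ f_C·(-65.3) + f_D·(-46.6) = -34.6 − (-6.413) = -28.187
Substitute f_D = 0.501 − f_C:
f_C·(-65.3 − -46.6) = -28.187 − 0.501×(-46.6) = -4.840
f_C = -4.840 / -18.7 = 0.2588

0.259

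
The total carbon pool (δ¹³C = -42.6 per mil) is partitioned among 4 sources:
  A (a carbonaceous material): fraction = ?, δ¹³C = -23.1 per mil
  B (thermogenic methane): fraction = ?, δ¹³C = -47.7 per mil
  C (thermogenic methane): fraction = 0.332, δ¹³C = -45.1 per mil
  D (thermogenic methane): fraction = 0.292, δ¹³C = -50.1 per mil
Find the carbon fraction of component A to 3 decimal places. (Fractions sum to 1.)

Let f_A and f_B be the unknown fractions; fractions sum to 1 so f_A + f_B = 0.376.
Mass balance: Σ fᵢ·δᵢ = δ_bulk ⇒ f_A·(-23.1) + f_B·(-47.7) = -42.6 − (-29.602) = -12.998
Substitute f_B = 0.376 − f_A:
f_A·(-23.1 − -47.7) = -12.998 − 0.376×(-47.7) = 4.938
f_A = 4.938 / 24.6 = 0.2007

0.201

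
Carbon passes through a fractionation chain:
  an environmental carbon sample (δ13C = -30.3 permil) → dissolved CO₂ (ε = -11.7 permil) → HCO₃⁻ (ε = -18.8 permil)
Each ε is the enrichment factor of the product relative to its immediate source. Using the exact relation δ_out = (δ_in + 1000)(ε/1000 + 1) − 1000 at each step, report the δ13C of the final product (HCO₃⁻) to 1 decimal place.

-59.7 permil

step 1: δ = (-30.30 + 1000)·(-11.7/1000 + 1) − 1000 = -41.65 permil
step 2: δ = (-41.65 + 1000)·(-18.8/1000 + 1) − 1000 = -59.66 permil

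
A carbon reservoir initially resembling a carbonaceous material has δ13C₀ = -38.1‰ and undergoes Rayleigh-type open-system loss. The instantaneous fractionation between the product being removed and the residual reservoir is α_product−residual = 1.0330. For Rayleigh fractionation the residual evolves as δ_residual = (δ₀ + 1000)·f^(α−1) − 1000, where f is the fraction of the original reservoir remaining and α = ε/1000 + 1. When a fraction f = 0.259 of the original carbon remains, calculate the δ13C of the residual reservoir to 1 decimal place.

-80.0‰

Rayleigh residual: δ_res = (δ₀ + 1000)·f^(α−1) − 1000
α − 1 = 0.03300
f^(α−1) = 0.259^(0.03300) = 0.956399
δ_res = (-38.1 + 1000) × 0.956399 − 1000 = 919.960 − 1000 = -80.04‰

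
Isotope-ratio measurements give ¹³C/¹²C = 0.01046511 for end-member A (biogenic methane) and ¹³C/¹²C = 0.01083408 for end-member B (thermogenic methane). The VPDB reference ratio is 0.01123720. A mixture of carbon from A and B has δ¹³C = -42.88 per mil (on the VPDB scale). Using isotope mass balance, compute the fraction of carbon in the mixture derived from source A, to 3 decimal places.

0.213

δ_A = (0.01046511/0.01123720 − 1)×1000 = (0.931292 − 1)×1000 = -68.708 per mil
δ_B = (0.01083408/0.01123720 − 1)×1000 = (0.964126 − 1)×1000 = -35.874 per mil
f_A = (δ_mix − δ_B)/(δ_A − δ_B) = (-42.88 − (-35.874))/(-68.708 − (-35.874))
f_A = -7.006 / -32.835 = 0.2134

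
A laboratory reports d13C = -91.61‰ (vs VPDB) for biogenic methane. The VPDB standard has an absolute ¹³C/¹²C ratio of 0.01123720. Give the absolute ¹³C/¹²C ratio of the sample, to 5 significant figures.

R_sample = R_standard × (d13C/1000 + 1)
R_sample = 0.01123720 × (-91.61/1000 + 1) = 0.01123720 × 0.908390
R_sample = 0.0102078

0.010208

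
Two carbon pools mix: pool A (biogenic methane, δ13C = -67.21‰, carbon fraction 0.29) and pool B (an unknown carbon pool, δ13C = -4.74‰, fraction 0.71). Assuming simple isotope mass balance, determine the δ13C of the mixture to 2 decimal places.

-22.86‰

δ_mix = f_A·δ_A + f_B·δ_B
δ_mix = 0.29 × (-67.21) + 0.71 × (-4.74)
δ_mix = -19.491 + -3.365 = -22.856‰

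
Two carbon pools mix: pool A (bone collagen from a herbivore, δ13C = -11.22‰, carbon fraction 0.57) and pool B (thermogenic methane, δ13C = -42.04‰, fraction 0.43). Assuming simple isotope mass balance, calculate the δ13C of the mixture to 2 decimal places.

δ_mix = f_A·δ_A + f_B·δ_B
δ_mix = 0.57 × (-11.22) + 0.43 × (-42.04)
δ_mix = -6.395 + -18.077 = -24.473‰

-24.47‰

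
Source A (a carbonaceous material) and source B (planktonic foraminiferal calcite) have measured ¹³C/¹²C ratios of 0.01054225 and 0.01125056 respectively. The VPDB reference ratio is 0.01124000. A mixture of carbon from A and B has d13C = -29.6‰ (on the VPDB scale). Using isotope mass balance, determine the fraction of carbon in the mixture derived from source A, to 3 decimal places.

δ_A = (0.01054225/0.01124000 − 1)×1000 = (0.937923 − 1)×1000 = -62.077‰
δ_B = (0.01125056/0.01124000 − 1)×1000 = (1.000940 − 1)×1000 = 0.940‰
f_A = (δ_mix − δ_B)/(δ_A − δ_B) = (-29.6 − (0.940))/(-62.077 − (0.940))
f_A = -30.540 / -63.017 = 0.4846

0.485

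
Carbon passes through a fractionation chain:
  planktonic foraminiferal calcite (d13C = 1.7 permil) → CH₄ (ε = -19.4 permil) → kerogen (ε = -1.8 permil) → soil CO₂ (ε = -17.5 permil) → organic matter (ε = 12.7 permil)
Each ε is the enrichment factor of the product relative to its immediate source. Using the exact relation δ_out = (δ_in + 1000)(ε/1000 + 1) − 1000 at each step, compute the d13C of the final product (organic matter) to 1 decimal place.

step 1: δ = (1.70 + 1000)·(-19.4/1000 + 1) − 1000 = -17.73 permil
step 2: δ = (-17.73 + 1000)·(-1.8/1000 + 1) − 1000 = -19.50 permil
step 3: δ = (-19.50 + 1000)·(-17.5/1000 + 1) − 1000 = -36.66 permil
step 4: δ = (-36.66 + 1000)·(12.7/1000 + 1) − 1000 = -24.43 permil

-24.4 permil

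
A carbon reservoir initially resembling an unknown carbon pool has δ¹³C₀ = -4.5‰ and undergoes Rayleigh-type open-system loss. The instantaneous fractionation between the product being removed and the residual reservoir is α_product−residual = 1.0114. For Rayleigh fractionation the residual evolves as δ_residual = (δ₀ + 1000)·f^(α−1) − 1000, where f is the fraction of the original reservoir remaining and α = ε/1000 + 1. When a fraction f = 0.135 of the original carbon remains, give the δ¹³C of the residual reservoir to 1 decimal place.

-27.0‰

Rayleigh residual: δ_res = (δ₀ + 1000)·f^(α−1) − 1000
α − 1 = 0.01140
f^(α−1) = 0.135^(0.01140) = 0.977430
δ_res = (-4.5 + 1000) × 0.977430 − 1000 = 973.032 − 1000 = -26.97‰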